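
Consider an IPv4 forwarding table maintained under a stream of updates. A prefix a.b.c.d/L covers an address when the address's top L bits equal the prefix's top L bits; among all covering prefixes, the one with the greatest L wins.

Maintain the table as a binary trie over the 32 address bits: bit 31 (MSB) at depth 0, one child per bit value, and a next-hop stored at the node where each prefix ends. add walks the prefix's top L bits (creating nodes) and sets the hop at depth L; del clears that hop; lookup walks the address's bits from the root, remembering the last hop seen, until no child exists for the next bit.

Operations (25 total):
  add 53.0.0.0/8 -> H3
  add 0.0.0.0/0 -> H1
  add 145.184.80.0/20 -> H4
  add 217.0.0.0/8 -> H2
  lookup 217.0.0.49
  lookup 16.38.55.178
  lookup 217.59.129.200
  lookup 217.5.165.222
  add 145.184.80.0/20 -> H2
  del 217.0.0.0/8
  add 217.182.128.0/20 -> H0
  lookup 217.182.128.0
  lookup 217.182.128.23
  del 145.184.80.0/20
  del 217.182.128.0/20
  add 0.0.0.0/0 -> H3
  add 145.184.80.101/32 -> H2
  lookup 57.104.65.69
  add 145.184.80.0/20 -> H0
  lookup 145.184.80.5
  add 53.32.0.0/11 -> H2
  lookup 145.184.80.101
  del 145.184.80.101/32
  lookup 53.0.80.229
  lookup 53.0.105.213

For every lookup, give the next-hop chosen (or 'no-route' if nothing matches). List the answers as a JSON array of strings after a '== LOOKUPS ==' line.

Apply in order:
  add 53.0.0.0/8 -> H3 at depth 8
  add 0.0.0.0/0 -> H1 at depth 0
  add 145.184.80.0/20 -> H4 at depth 20
  add 217.0.0.0/8 -> H2 at depth 8
  lookup 217.0.0.49: bits 11011001 walk d0:H1→d1:-→d2:-→d3:-→d4:-→d5:-→d6:-→d7:-→d8:H2 -> H2
  lookup 16.38.55.178: bits 00 walk d0:H1→d1:-→d2:- -> H1
  lookup 217.59.129.200: bits 11011001 walk d0:H1→d1:-→d2:-→d3:-→d4:-→d5:-→d6:-→d7:-→d8:H2 -> H2
  lookup 217.5.165.222: bits 11011001 walk d0:H1→d1:-→d2:-→d3:-→d4:-→d5:-→d6:-→d7:-→d8:H2 -> H2
  add 145.184.80.0/20 -> H2 at depth 20
  del 217.0.0.0/8 (clear depth 8)
  add 217.182.128.0/20 -> H0 at depth 20
  lookup 217.182.128.0: bits 11011001101101101000 walk d0:H1→d1:-→d2:-→d3:-→d4:-→d5:-→d6:-→d7:-→d8:-→d9:-→d10:-→d11:-→d12:-→d13:-→d14:-→d15:-→d16:-→d17:-→d18:-→d19:-→d20:H0 -> H0
  lookup 217.182.128.23: bits 11011001101101101000 walk d0:H1→d1:-→d2:-→d3:-→d4:-→d5:-→d6:-→d7:-→d8:-→d9:-→d10:-→d11:-→d12:-→d13:-→d14:-→d15:-→d16:-→d17:-→d18:-→d19:-→d20:H0 -> H0
  del 145.184.80.0/20 (clear depth 20)
  del 217.182.128.0/20 (clear depth 20)
  add 0.0.0.0/0 -> H3 at depth 0
  add 145.184.80.101/32 -> H2 at depth 32
  lookup 57.104.65.69: bits 0011 walk d0:H3→d1:-→d2:-→d3:-→d4:- -> H3
  add 145.184.80.0/20 -> H0 at depth 20
  lookup 145.184.80.5: bits 1001000110111000010100000 walk d0:H3→d1:-→d2:-→d3:-→d4:-→d5:-→d6:-→d7:-→d8:-→d9:-→d10:-→d11:-→d12:-→d13:-→d14:-→d15:-→d16:-→d17:-→d18:-→d19:-→d20:H0→d21:-→d22:-→d23:-→d24:-→d25:- -> H0
  add 53.32.0.0/11 -> H2 at depth 11
  lookup 145.184.80.101: bits 10010001101110000101000001100101 walk d0:H3→d1:-→d2:-→d3:-→d4:-→d5:-→d6:-→d7:-→d8:-→d9:-→d10:-→d11:-→d12:-→d13:-→d14:-→d15:-→d16:-→d17:-→d18:-→d19:-→d20:H0→d21:-→d22:-→d23:-→d24:-→d25:-→d26:-→d27:-→d28:-→d29:-→d30:-→d31:-→d32:H2 -> H2
  del 145.184.80.101/32 (clear depth 32)
  lookup 53.0.80.229: bits 0011010100 walk d0:H3→d1:-→d2:-→d3:-→d4:-→d5:-→d6:-→d7:-→d8:H3→d9:-→d10:- -> H3
  lookup 53.0.105.213: bits 0011010100 walk d0:H3→d1:-→d2:-→d3:-→d4:-→d5:-→d6:-→d7:-→d8:H3→d9:-→d10:- -> H3

== LOOKUPS ==
["H2","H1","H2","H2","H0","H0","H3","H0","H2","H3","H3"]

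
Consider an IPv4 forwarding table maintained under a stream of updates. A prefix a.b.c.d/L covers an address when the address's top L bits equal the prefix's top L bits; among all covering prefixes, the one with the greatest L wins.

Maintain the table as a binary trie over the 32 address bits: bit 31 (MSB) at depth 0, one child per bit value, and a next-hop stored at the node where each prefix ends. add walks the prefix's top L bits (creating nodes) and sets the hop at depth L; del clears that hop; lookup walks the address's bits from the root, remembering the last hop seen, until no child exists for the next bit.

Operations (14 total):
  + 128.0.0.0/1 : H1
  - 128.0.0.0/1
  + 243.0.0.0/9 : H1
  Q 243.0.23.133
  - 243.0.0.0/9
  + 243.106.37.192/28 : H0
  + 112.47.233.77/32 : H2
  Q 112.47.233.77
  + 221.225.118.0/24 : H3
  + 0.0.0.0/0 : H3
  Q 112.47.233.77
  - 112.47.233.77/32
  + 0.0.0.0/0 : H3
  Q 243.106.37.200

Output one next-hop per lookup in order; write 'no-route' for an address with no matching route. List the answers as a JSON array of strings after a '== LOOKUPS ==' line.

Trace:
  + 128.0.0.0/1 (H1) depth=1
  - 128.0.0.0/1 clear@1
  + 243.0.0.0/9 (H1) depth=9
  ? 243.0.23.133  path d0:-→d1:-→d2:-→d3:-→d4:-→d5:-→d6:-→d7:-→d8:-→d9:H1  best=H1
  - 243.0.0.0/9 clear@9
  + 243.106.37.192/28 (H0) depth=28
  + 112.47.233.77/32 (H2) depth=32
  ? 112.47.233.77  path d0:-→d1:-→d2:-→d3:-→d4:-→d5:-→d6:-→d7:-→d8:-→d9:-→d10:-→d11:-→d12:-→d13:-→d14:-→d15:-→d16:-→d17:-→d18:-→d19:-→d20:-→d21:-→d22:-→d23:-→d24:-→d25:-→d26:-→d27:-→d28:-→d29:-→d30:-→d31:-→d32:H2  best=H2
  + 221.225.118.0/24 (H3) depth=24
  + 0.0.0.0/0 (H3) depth=0
  ? 112.47.233.77  path d0:H3→d1:-→d2:-→d3:-→d4:-→d5:-→d6:-→d7:-→d8:-→d9:-→d10:-→d11:-→d12:-→d13:-→d14:-→d15:-→d16:-→d17:-→d18:-→d19:-→d20:-→d21:-→d22:-→d23:-→d24:-→d25:-→d26:-→d27:-→d28:-→d29:-→d30:-→d31:-→d32:H2  best=H2
  - 112.47.233.77/32 clear@32
  + 0.0.0.0/0 (H3) depth=0
  ? 243.106.37.200  path d0:H3→d1:-→d2:-→d3:-→d4:-→d5:-→d6:-→d7:-→d8:-→d9:-→d10:-→d11:-→d12:-→d13:-→d14:-→d15:-→d16:-→d17:-→d18:-→d19:-→d20:-→d21:-→d22:-→d23:-→d24:-→d25:-→d26:-→d27:-→d28:H0  best=H0

== LOOKUPS ==
["H1","H2","H2","H0"]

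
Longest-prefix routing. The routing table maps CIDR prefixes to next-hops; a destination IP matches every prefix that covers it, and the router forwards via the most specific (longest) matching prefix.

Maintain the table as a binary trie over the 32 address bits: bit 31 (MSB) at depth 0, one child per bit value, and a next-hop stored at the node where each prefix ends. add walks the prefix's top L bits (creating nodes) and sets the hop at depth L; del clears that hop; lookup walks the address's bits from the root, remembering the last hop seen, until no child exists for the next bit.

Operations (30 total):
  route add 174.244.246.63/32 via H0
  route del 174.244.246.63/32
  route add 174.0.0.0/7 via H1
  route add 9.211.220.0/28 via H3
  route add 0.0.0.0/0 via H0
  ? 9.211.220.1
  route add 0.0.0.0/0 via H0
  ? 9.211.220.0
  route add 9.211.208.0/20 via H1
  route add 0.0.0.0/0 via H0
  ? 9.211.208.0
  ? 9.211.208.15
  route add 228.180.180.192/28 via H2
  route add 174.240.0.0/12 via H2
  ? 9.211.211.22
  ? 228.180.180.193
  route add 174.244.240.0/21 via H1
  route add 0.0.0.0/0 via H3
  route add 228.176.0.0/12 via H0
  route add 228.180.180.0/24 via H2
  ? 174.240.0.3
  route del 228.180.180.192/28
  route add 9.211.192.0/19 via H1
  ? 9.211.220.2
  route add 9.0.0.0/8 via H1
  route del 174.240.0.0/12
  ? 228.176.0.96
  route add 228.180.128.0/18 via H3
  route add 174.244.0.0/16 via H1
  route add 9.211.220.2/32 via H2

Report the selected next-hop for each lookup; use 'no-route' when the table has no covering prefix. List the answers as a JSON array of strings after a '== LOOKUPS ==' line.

Process each operation:
  + 174.244.246.63/32 (H0) depth=32
  - 174.244.246.63/32 clear@32
  + 174.0.0.0/7 (H1) depth=7
  + 9.211.220.0/28 (H3) depth=28
  + 0.0.0.0/0 (H0) depth=0
  ? 9.211.220.1  path d0:H0→d1:-→d2:-→d3:-→d4:-→d5:-→d6:-→d7:-→d8:-→d9:-→d10:-→d11:-→d12:-→d13:-→d14:-→d15:-→d16:-→d17:-→d18:-→d19:-→d20:-→d21:-→d22:-→d23:-→d24:-→d25:-→d26:-→d27:-→d28:H3  best=H3
  + 0.0.0.0/0 (H0) depth=0
  ? 9.211.220.0  path d0:H0→d1:-→d2:-→d3:-→d4:-→d5:-→d6:-→d7:-→d8:-→d9:-→d10:-→d11:-→d12:-→d13:-→d14:-→d15:-→d16:-→d17:-→d18:-→d19:-→d20:-→d21:-→d22:-→d23:-→d24:-→d25:-→d26:-→d27:-→d28:H3  best=H3
  + 9.211.208.0/20 (H1) depth=20
  + 0.0.0.0/0 (H0) depth=0
  ? 9.211.208.0  path d0:H0→d1:-→d2:-→d3:-→d4:-→d5:-→d6:-→d7:-→d8:-→d9:-→d10:-→d11:-→d12:-→d13:-→d14:-→d15:-→d16:-→d17:-→d18:-→d19:-→d20:H1  best=H1
  ? 9.211.208.15  path d0:H0→d1:-→d2:-→d3:-→d4:-→d5:-→d6:-→d7:-→d8:-→d9:-→d10:-→d11:-→d12:-→d13:-→d14:-→d15:-→d16:-→d17:-→d18:-→d19:-→d20:H1  best=H1
  + 228.180.180.192/28 (H2) depth=28
  + 174.240.0.0/12 (H2) depth=12
  ? 9.211.211.22  path d0:H0→d1:-→d2:-→d3:-→d4:-→d5:-→d6:-→d7:-→d8:-→d9:-→d10:-→d11:-→d12:-→d13:-→d14:-→d15:-→d16:-→d17:-→d18:-→d19:-→d20:H1  best=H1
  ? 228.180.180.193  path d0:H0→d1:-→d2:-→d3:-→d4:-→d5:-→d6:-→d7:-→d8:-→d9:-→d10:-→d11:-→d12:-→d13:-→d14:-→d15:-→d16:-→d17:-→d18:-→d19:-→d20:-→d21:-→d22:-→d23:-→d24:-→d25:-→d26:-→d27:-→d28:H2  best=H2
  + 174.244.240.0/21 (H1) depth=21
  + 0.0.0.0/0 (H3) depth=0
  + 228.176.0.0/12 (H0) depth=12
  + 228.180.180.0/24 (H2) depth=24
  ? 174.240.0.3  path d0:H3→d1:-→d2:-→d3:-→d4:-→d5:-→d6:-→d7:H1→d8:-→d9:-→d10:-→d11:-→d12:H2→d13:-  best=H2
  - 228.180.180.192/28 clear@28
  + 9.211.192.0/19 (H1) depth=19
  ? 9.211.220.2  path d0:H3→d1:-→d2:-→d3:-→d4:-→d5:-→d6:-→d7:-→d8:-→d9:-→d10:-→d11:-→d12:-→d13:-→d14:-→d15:-→d16:-→d17:-→d18:-→d19:H1→d20:H1→d21:-→d22:-→d23:-→d24:-→d25:-→d26:-→d27:-→d28:H3  best=H3
  + 9.0.0.0/8 (H1) depth=8
  - 174.240.0.0/12 clear@12
  ? 228.176.0.96  path d0:H3→d1:-→d2:-→d3:-→d4:-→d5:-→d6:-→d7:-→d8:-→d9:-→d10:-→d11:-→d12:H0→d13:-  best=H0
  + 228.180.128.0/18 (H3) depth=18
  + 174.244.0.0/16 (H1) depth=16
  + 9.211.220.2/32 (H2) depth=32

== LOOKUPS ==
["H3","H3","H1","H1","H1","H2","H2","H3","H0"]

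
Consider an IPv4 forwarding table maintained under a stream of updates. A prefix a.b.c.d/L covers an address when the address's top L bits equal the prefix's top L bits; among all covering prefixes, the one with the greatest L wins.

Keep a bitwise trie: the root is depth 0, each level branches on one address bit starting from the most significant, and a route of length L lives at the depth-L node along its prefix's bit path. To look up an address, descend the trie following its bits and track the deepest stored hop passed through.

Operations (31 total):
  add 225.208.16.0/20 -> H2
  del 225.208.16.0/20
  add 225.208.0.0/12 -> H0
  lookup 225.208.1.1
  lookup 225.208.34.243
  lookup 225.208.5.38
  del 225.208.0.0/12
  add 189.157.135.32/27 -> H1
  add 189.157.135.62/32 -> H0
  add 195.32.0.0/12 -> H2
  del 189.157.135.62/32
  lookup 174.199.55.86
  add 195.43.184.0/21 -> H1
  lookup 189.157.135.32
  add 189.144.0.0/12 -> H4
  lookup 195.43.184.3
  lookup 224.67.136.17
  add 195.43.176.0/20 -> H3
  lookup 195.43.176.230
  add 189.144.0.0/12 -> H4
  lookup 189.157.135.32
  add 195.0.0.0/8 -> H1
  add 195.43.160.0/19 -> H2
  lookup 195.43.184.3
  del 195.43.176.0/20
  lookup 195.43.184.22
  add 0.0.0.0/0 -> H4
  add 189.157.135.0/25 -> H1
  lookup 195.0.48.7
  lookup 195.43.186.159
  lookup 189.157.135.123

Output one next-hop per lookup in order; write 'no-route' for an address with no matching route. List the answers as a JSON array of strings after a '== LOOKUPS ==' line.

Apply in order:
  add 225.208.16.0/20 -> H2 at depth 20
  - 225.208.16.0/20 clear@20
  add 225.208.0.0/12 -> H0 at depth 12
  Q 225.208.1.1: descend 1110000111010000000 ; hops seen [H0] ; pick H0
  Q 225.208.34.243: descend 111000011101000000 ; hops seen [H0] ; pick H0
  Q 225.208.5.38: descend 1110000111010000000 ; hops seen [H0] ; pick H0
  - 225.208.0.0/12 clear@12
  add 189.157.135.32/27 -> H1 at depth 27
  add 189.157.135.62/32 -> H0 at depth 32
  add 195.32.0.0/12 -> H2 at depth 12
  - 189.157.135.62/32 clear@32
  Q 174.199.55.86: descend 101 ; hops seen [∅] ; pick no-route
  add 195.43.184.0/21 -> H1 at depth 21
  Q 189.157.135.32: descend 101111011001110110000111001 ; hops seen [H1] ; pick H1
  add 189.144.0.0/12 -> H4 at depth 12
  Q 195.43.184.3: descend 110000110010101110111 ; hops seen [H2,H1] ; pick H1
  Q 224.67.136.17: descend 1110000 ; hops seen [∅] ; pick no-route
  add 195.43.176.0/20 -> H3 at depth 20
  Q 195.43.176.230: descend 11000011001010111011 ; hops seen [H2,H3] ; pick H3
  add 189.144.0.0/12 -> H4 at depth 12
  Q 189.157.135.32: descend 101111011001110110000111001 ; hops seen [H4,H1] ; pick H1
  add 195.0.0.0/8 -> H1 at depth 8
  add 195.43.160.0/19 -> H2 at depth 19
  Q 195.43.184.3: descend 110000110010101110111 ; hops seen [H1,H2,H2,H3,H1] ; pick H1
  - 195.43.176.0/20 clear@20
  Q 195.43.184.22: descend 110000110010101110111 ; hops seen [H1,H2,H2,H1] ; pick H1
  add 0.0.0.0/0 -> H4 at depth 0
  add 189.157.135.0/25 -> H1 at depth 25
  Q 195.0.48.7: descend 1100001100 ; hops seen [H4,H1] ; pick H1
  Q 195.43.186.159: descend 110000110010101110111 ; hops seen [H4,H1,H2,H2,H1] ; pick H1
  Q 189.157.135.123: descend 1011110110011101100001110 ; hops seen [H4,H4,H1] ; pick H1

== LOOKUPS ==
["H0","H0","H0","no-route","H1","H1","no-route","H3","H1","H1","H1","H1","H1","H1"]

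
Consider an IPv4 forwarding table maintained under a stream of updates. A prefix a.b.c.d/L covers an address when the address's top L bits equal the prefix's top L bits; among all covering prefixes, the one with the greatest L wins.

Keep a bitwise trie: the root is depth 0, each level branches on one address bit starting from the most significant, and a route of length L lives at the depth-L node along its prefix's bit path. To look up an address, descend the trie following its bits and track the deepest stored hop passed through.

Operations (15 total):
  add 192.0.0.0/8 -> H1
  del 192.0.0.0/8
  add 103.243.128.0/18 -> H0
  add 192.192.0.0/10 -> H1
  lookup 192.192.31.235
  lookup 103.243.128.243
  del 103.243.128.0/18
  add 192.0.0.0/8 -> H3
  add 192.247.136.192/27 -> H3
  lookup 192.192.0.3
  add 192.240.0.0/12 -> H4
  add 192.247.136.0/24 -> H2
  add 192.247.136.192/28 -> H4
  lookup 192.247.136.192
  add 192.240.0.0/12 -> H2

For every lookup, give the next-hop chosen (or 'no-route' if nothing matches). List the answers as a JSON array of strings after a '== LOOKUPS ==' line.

Trace:
  + 192.0.0.0/8 (H1) depth=8
  - 192.0.0.0/8 clear@8
  + 103.243.128.0/18 (H0) depth=18
  + 192.192.0.0/10 (H1) depth=10
  lookup 192.192.31.235: bits 1100000011 walk d0:-→d1:-→d2:-→d3:-→d4:-→d5:-→d6:-→d7:-→d8:-→d9:-→d10:H1 -> H1
  lookup 103.243.128.243: bits 011001111111001110 walk d0:-→d1:-→d2:-→d3:-→d4:-→d5:-→d6:-→d7:-→d8:-→d9:-→d10:-→d11:-→d12:-→d13:-→d14:-→d15:-→d16:-→d17:-→d18:H0 -> H0
  - 103.243.128.0/18 clear@18
  + 192.0.0.0/8 (H3) depth=8
  + 192.247.136.192/27 (H3) depth=27
  lookup 192.192.0.3: bits 1100000011 walk d0:-→d1:-→d2:-→d3:-→d4:-→d5:-→d6:-→d7:-→d8:H3→d9:-→d10:H1 -> H1
  + 192.240.0.0/12 (H4) depth=12
  + 192.247.136.0/24 (H2) depth=24
  + 192.247.136.192/28 (H4) depth=28
  lookup 192.247.136.192: bits 1100000011110111100010001100 walk d0:-→d1:-→d2:-→d3:-→d4:-→d5:-→d6:-→d7:-→d8:H3→d9:-→d10:H1→d11:-→d12:H4→d13:-→d14:-→d15:-→d16:-→d17:-→d18:-→d19:-→d20:-→d21:-→d22:-→d23:-→d24:H2→d25:-→d26:-→d27:H3→d28:H4 -> H4
  + 192.240.0.0/12 (H2) depth=12

== LOOKUPS ==
["H1","H0","H1","H4"]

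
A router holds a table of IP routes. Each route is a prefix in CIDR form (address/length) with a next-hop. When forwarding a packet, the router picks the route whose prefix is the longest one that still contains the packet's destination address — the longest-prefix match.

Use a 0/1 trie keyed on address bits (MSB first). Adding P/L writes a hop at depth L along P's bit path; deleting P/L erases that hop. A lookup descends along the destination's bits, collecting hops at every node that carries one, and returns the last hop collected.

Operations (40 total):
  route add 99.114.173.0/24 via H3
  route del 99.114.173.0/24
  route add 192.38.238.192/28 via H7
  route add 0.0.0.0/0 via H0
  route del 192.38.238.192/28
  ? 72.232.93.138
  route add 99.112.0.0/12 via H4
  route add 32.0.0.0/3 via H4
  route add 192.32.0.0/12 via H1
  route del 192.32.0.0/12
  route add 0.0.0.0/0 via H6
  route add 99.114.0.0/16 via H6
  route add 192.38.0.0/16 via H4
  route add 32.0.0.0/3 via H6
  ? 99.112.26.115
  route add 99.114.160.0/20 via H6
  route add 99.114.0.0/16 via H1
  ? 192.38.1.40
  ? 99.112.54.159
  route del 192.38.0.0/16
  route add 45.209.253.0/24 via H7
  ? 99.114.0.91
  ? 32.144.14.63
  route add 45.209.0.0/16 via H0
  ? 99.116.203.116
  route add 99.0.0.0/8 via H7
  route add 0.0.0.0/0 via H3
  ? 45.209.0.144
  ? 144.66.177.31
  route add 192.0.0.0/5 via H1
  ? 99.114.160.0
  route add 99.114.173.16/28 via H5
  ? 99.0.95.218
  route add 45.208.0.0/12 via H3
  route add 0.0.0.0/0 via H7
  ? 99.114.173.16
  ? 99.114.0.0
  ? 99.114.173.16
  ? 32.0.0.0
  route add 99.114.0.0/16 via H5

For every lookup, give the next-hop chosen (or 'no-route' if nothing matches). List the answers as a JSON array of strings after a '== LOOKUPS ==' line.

Apply in order:
  + 99.114.173.0/24 (H3) depth=24
  del 99.114.173.0/24 (clear depth 24)
  + 192.38.238.192/28 (H7) depth=28
  + 0.0.0.0/0 (H0) depth=0
  del 192.38.238.192/28 (clear depth 28)
  lookup 72.232.93.138: bits 01 walk d0:H0→d1:-→d2:- -> H0
  + 99.112.0.0/12 (H4) depth=12
  + 32.0.0.0/3 (H4) depth=3
  + 192.32.0.0/12 (H1) depth=12
  del 192.32.0.0/12 (clear depth 12)
  + 0.0.0.0/0 (H6) depth=0
  + 99.114.0.0/16 (H6) depth=16
  + 192.38.0.0/16 (H4) depth=16
  + 32.0.0.0/3 (H6) depth=3
  lookup 99.112.26.115: bits 01100011011100 walk d0:H6→d1:-→d2:-→d3:-→d4:-→d5:-→d6:-→d7:-→d8:-→d9:-→d10:-→d11:-→d12:H4→d13:-→d14:- -> H4
  + 99.114.160.0/20 (H6) depth=20
  + 99.114.0.0/16 (H1) depth=16
  lookup 192.38.1.40: bits 1100000000100110 walk d0:H6→d1:-→d2:-→d3:-→d4:-→d5:-→d6:-→d7:-→d8:-→d9:-→d10:-→d11:-→d12:-→d13:-→d14:-→d15:-→d16:H4 -> H4
  lookup 99.112.54.159: bits 01100011011100 walk d0:H6→d1:-→d2:-→d3:-→d4:-→d5:-→d6:-→d7:-→d8:-→d9:-→d10:-→d11:-→d12:H4→d13:-→d14:- -> H4
  del 192.38.0.0/16 (clear depth 16)
  + 45.209.253.0/24 (H7) depth=24
  lookup 99.114.0.91: bits 0110001101110010 walk d0:H6→d1:-→d2:-→d3:-→d4:-→d5:-→d6:-→d7:-→d8:-→d9:-→d10:-→d11:-→d12:H4→d13:-→d14:-→d15:-→d16:H1 -> H1
  lookup 32.144.14.63: bits 0010 walk d0:H6→d1:-→d2:-→d3:H6→d4:- -> H6
  + 45.209.0.0/16 (H0) depth=16
  lookup 99.116.203.116: bits 0110001101110 walk d0:H6→d1:-→d2:-→d3:-→d4:-→d5:-→d6:-→d7:-→d8:-→d9:-→d10:-→d11:-→d12:H4→d13:- -> H4
  + 99.0.0.0/8 (H7) depth=8
  + 0.0.0.0/0 (H3) depth=0
  lookup 45.209.0.144: bits 0010110111010001 walk d0:H3→d1:-→d2:-→d3:H6→d4:-→d5:-→d6:-→d7:-→d8:-→d9:-→d10:-→d11:-→d12:-→d13:-→d14:-→d15:-→d16:H0 -> H0
  lookup 144.66.177.31: bits 1 walk d0:H3→d1:- -> H3
  + 192.0.0.0/5 (H1) depth=5
  lookup 99.114.160.0: bits 01100011011100101010 walk d0:H3→d1:-→d2:-→d3:-→d4:-→d5:-→d6:-→d7:-→d8:H7→d9:-→d10:-→d11:-→d12:H4→d13:-→d14:-→d15:-→d16:H1→d17:-→d18:-→d19:-→d20:H6 -> H6
  + 99.114.173.16/28 (H5) depth=28
  lookup 99.0.95.218: bits 011000110 walk d0:H3→d1:-→d2:-→d3:-→d4:-→d5:-→d6:-→d7:-→d8:H7→d9:- -> H7
  + 45.208.0.0/12 (H3) depth=12
  + 0.0.0.0/0 (H7) depth=0
  lookup 99.114.173.16: bits 0110001101110010101011010001 walk d0:H7→d1:-→d2:-→d3:-→d4:-→d5:-→d6:-→d7:-→d8:H7→d9:-→d10:-→d11:-→d12:H4→d13:-→d14:-→d15:-→d16:H1→d17:-→d18:-→d19:-→d20:H6→d21:-→d22:-→d23:-→d24:-→d25:-→d26:-→d27:-→d28:H5 -> H5
  lookup 99.114.0.0: bits 0110001101110010 walk d0:H7→d1:-→d2:-→d3:-→d4:-→d5:-→d6:-→d7:-→d8:H7→d9:-→d10:-→d11:-→d12:H4→d13:-→d14:-→d15:-→d16:H1 -> H1
  lookup 99.114.173.16: bits 0110001101110010101011010001 walk d0:H7→d1:-→d2:-→d3:-→d4:-→d5:-→d6:-→d7:-→d8:H7→d9:-→d10:-→d11:-→d12:H4→d13:-→d14:-→d15:-→d16:H1→d17:-→d18:-→d19:-→d20:H6→d21:-→d22:-→d23:-→d24:-→d25:-→d26:-→d27:-→d28:H5 -> H5
  lookup 32.0.0.0: bits 0010 walk d0:H7→d1:-→d2:-→d3:H6→d4:- -> H6
  + 99.114.0.0/16 (H5) depth=16

== LOOKUPS ==
["H0","H4","H4","H4","H1","H6","H4","H0","H3","H6","H7","H5","H1","H5","H6"]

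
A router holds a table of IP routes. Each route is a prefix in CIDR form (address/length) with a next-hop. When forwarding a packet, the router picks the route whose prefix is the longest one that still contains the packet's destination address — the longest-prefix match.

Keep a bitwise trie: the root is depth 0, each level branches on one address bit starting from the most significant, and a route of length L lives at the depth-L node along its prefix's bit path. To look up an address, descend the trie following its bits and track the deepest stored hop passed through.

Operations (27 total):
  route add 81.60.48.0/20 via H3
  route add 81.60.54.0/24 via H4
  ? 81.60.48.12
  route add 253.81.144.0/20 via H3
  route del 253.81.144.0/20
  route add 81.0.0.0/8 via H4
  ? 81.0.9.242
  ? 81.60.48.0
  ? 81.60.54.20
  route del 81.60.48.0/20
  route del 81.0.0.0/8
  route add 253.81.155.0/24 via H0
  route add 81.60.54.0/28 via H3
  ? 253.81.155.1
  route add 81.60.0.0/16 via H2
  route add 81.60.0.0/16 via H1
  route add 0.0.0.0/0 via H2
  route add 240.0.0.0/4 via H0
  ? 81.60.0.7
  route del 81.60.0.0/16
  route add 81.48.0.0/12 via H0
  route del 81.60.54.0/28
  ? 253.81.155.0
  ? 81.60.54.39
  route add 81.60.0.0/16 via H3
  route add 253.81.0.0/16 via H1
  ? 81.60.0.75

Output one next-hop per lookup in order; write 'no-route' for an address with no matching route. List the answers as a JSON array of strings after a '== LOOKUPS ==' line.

Process each operation:
  add 81.60.48.0/20 -> H3 at depth 20
  add 81.60.54.0/24 -> H4 at depth 24
  Q 81.60.48.12: descend 010100010011110000110 ; hops seen [H3] ; pick H3
  add 253.81.144.0/20 -> H3 at depth 20
  del 253.81.144.0/20 (clear depth 20)
  add 81.0.0.0/8 -> H4 at depth 8
  Q 81.0.9.242: descend 0101000100 ; hops seen [H4] ; pick H4
  Q 81.60.48.0: descend 010100010011110000110 ; hops seen [H4,H3] ; pick H3
  Q 81.60.54.20: descend 010100010011110000110110 ; hops seen [H4,H3,H4] ; pick H4
  del 81.60.48.0/20 (clear depth 20)
  del 81.0.0.0/8 (clear depth 8)
  add 253.81.155.0/24 -> H0 at depth 24
  add 81.60.54.0/28 -> H3 at depth 28
  Q 253.81.155.1: descend 111111010101000110011011 ; hops seen [H0] ; pick H0
  add 81.60.0.0/16 -> H2 at depth 16
  add 81.60.0.0/16 -> H1 at depth 16
  add 0.0.0.0/0 -> H2 at depth 0
  add 240.0.0.0/4 -> H0 at depth 4
  Q 81.60.0.7: descend 010100010011110000 ; hops seen [H2,H1] ; pick H1
  del 81.60.0.0/16 (clear depth 16)
  add 81.48.0.0/12 -> H0 at depth 12
  del 81.60.54.0/28 (clear depth 28)
  Q 253.81.155.0: descend 111111010101000110011011 ; hops seen [H2,H0,H0] ; pick H0
  Q 81.60.54.39: descend 01010001001111000011011000 ; hops seen [H2,H0,H4] ; pick H4
  add 81.60.0.0/16 -> H3 at depth 16
  add 253.81.0.0/16 -> H1 at depth 16
  Q 81.60.0.75: descend 010100010011110000 ; hops seen [H2,H0,H3] ; pick H3

== LOOKUPS ==
["H3","H4","H3","H4","H0","H1","H0","H4","H3"]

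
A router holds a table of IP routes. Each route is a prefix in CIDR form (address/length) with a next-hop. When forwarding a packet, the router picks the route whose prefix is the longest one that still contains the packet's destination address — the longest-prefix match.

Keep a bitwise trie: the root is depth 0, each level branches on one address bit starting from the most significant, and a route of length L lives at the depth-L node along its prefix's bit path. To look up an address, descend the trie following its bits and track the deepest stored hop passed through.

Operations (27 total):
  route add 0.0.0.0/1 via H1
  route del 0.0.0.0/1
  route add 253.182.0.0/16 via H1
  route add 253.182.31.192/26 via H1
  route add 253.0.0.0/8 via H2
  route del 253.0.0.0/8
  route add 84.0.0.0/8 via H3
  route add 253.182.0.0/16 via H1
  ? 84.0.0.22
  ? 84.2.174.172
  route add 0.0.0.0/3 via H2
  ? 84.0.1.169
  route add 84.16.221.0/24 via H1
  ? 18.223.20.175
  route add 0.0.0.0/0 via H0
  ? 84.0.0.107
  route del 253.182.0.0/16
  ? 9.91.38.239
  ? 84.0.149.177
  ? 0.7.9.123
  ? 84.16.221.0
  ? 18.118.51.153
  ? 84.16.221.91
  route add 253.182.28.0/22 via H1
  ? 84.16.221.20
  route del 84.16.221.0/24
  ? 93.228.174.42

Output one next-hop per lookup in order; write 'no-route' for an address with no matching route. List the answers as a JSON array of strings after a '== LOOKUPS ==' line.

Trace:
  add 0.0.0.0/1 -> H1 at depth 1
  del 0.0.0.0/1 (clear depth 1)
  add 253.182.0.0/16 -> H1 at depth 16
  add 253.182.31.192/26 -> H1 at depth 26
  add 253.0.0.0/8 -> H2 at depth 8
  del 253.0.0.0/8 (clear depth 8)
  add 84.0.0.0/8 -> H3 at depth 8
  add 253.182.0.0/16 -> H1 at depth 16
  ? 84.0.0.22  path d0:-→d1:-→d2:-→d3:-→d4:-→d5:-→d6:-→d7:-→d8:H3  best=H3
  ? 84.2.174.172  path d0:-→d1:-→d2:-→d3:-→d4:-→d5:-→d6:-→d7:-→d8:H3  best=H3
  add 0.0.0.0/3 -> H2 at depth 3
  ? 84.0.1.169  path d0:-→d1:-→d2:-→d3:-→d4:-→d5:-→d6:-→d7:-→d8:H3  best=H3
  add 84.16.221.0/24 -> H1 at depth 24
  ? 18.223.20.175  path d0:-→d1:-→d2:-→d3:H2  best=H2
  add 0.0.0.0/0 -> H0 at depth 0
  ? 84.0.0.107  path d0:H0→d1:-→d2:-→d3:-→d4:-→d5:-→d6:-→d7:-→d8:H3→d9:-→d10:-→d11:-  best=H3
  del 253.182.0.0/16 (clear depth 16)
  ? 9.91.38.239  path d0:H0→d1:-→d2:-→d3:H2  best=H2
  ? 84.0.149.177  path d0:H0→d1:-→d2:-→d3:-→d4:-→d5:-→d6:-→d7:-→d8:H3→d9:-→d10:-→d11:-  best=H3
  ? 0.7.9.123  path d0:H0→d1:-→d2:-→d3:H2  best=H2
  ? 84.16.221.0  path d0:H0→d1:-→d2:-→d3:-→d4:-→d5:-→d6:-→d7:-→d8:H3→d9:-→d10:-→d11:-→d12:-→d13:-→d14:-→d15:-→d16:-→d17:-→d18:-→d19:-→d20:-→d21:-→d22:-→d23:-→d24:H1  best=H1
  ? 18.118.51.153  path d0:H0→d1:-→d2:-→d3:H2  best=H2
  ? 84.16.221.91  path d0:H0→d1:-→d2:-→d3:-→d4:-→d5:-→d6:-→d7:-→d8:H3→d9:-→d10:-→d11:-→d12:-→d13:-→d14:-→d15:-→d16:-→d17:-→d18:-→d19:-→d20:-→d21:-→d22:-→d23:-→d24:H1  best=H1
  add 253.182.28.0/22 -> H1 at depth 22
  ? 84.16.221.20  path d0:H0→d1:-→d2:-→d3:-→d4:-→d5:-→d6:-→d7:-→d8:H3→d9:-→d10:-→d11:-→d12:-→d13:-→d14:-→d15:-→d16:-→d17:-→d18:-→d19:-→d20:-→d21:-→d22:-→d23:-→d24:H1  best=H1
  del 84.16.221.0/24 (clear depth 24)
  ? 93.228.174.42  path d0:H0→d1:-→d2:-→d3:-→d4:-  best=H0

== LOOKUPS ==
["H3","H3","H3","H2","H3","H2","H3","H2","H1","H2","H1","H1","H0"]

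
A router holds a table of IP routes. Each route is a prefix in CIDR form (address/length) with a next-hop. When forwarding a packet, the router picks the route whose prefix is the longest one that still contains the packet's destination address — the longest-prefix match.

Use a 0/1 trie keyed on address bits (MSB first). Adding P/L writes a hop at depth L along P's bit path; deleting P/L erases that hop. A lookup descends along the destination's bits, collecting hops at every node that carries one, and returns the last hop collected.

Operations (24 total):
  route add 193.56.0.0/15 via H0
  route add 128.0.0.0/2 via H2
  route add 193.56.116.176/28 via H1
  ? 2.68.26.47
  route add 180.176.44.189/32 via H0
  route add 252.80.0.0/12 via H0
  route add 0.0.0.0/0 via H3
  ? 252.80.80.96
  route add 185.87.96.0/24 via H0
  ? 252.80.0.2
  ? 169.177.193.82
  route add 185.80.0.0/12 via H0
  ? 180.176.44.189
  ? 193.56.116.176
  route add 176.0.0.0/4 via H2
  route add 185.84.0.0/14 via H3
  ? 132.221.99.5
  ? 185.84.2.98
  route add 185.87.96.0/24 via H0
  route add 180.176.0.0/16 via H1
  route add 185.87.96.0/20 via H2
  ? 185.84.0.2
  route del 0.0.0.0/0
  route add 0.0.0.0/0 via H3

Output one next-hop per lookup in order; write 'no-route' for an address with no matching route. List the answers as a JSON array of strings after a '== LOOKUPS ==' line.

Apply in order:
  + 193.56.0.0/15 (H0) depth=15
  + 128.0.0.0/2 (H2) depth=2
  + 193.56.116.176/28 (H1) depth=28
  ? 2.68.26.47  path d0:-  best=no-route
  + 180.176.44.189/32 (H0) depth=32
  + 252.80.0.0/12 (H0) depth=12
  + 0.0.0.0/0 (H3) depth=0
  ? 252.80.80.96  path d0:H3→d1:-→d2:-→d3:-→d4:-→d5:-→d6:-→d7:-→d8:-→d9:-→d10:-→d11:-→d12:H0  best=H0
  + 185.87.96.0/24 (H0) depth=24
  ? 252.80.0.2  path d0:H3→d1:-→d2:-→d3:-→d4:-→d5:-→d6:-→d7:-→d8:-→d9:-→d10:-→d11:-→d12:H0  best=H0
  ? 169.177.193.82  path d0:H3→d1:-→d2:H2→d3:-  best=H2
  + 185.80.0.0/12 (H0) depth=12
  ? 180.176.44.189  path d0:H3→d1:-→d2:H2→d3:-→d4:-→d5:-→d6:-→d7:-→d8:-→d9:-→d10:-→d11:-→d12:-→d13:-→d14:-→d15:-→d16:-→d17:-→d18:-→d19:-→d20:-→d21:-→d22:-→d23:-→d24:-→d25:-→d26:-→d27:-→d28:-→d29:-→d30:-→d31:-→d32:H0  best=H0
  ? 193.56.116.176  path d0:H3→d1:-→d2:-→d3:-→d4:-→d5:-→d6:-→d7:-→d8:-→d9:-→d10:-→d11:-→d12:-→d13:-→d14:-→d15:H0→d16:-→d17:-→d18:-→d19:-→d20:-→d21:-→d22:-→d23:-→d24:-→d25:-→d26:-→d27:-→d28:H1  best=H1
  + 176.0.0.0/4 (H2) depth=4
  + 185.84.0.0/14 (H3) depth=14
  ? 132.221.99.5  path d0:H3→d1:-→d2:H2  best=H2
  ? 185.84.2.98  path d0:H3→d1:-→d2:H2→d3:-→d4:H2→d5:-→d6:-→d7:-→d8:-→d9:-→d10:-→d11:-→d12:H0→d13:-→d14:H3  best=H3
  + 185.87.96.0/24 (H0) depth=24
  + 180.176.0.0/16 (H1) depth=16
  + 185.87.96.0/20 (H2) depth=20
  ? 185.84.0.2  path d0:H3→d1:-→d2:H2→d3:-→d4:H2→d5:-→d6:-→d7:-→d8:-→d9:-→d10:-→d11:-→d12:H0→d13:-→d14:H3  best=H3
  del 0.0.0.0/0 (clear depth 0)
  + 0.0.0.0/0 (H3) depth=0

== LOOKUPS ==
["no-route","H0","H0","H2","H0","H1","H2","H3","H3"]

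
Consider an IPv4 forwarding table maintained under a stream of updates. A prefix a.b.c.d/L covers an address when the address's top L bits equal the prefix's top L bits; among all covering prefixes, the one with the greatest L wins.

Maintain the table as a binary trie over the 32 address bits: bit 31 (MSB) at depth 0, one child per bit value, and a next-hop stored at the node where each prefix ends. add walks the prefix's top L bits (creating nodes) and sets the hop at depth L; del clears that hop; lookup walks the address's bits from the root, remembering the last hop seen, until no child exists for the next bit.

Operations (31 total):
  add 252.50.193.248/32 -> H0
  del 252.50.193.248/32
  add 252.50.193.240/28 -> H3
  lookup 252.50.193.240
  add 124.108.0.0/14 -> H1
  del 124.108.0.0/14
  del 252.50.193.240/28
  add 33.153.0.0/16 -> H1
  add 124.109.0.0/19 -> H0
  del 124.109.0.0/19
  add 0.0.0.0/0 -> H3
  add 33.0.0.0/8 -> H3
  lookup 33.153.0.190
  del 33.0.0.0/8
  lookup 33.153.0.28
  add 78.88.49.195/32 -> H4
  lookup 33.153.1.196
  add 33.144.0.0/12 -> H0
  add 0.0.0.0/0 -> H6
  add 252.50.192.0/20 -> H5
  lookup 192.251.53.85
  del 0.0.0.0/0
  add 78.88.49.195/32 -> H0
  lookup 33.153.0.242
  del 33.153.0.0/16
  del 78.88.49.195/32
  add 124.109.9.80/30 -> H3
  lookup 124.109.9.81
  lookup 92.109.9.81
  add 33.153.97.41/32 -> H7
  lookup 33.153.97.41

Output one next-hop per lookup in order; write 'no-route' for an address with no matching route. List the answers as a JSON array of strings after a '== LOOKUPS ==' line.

Apply in order:
  + 252.50.193.248/32 (H0) depth=32
  - 252.50.193.248/32 clear@32
  + 252.50.193.240/28 (H3) depth=28
  ? 252.50.193.240  path d0:-→d1:-→d2:-→d3:-→d4:-→d5:-→d6:-→d7:-→d8:-→d9:-→d10:-→d11:-→d12:-→d13:-→d14:-→d15:-→d16:-→d17:-→d18:-→d19:-→d20:-→d21:-→d22:-→d23:-→d24:-→d25:-→d26:-→d27:-→d28:H3  best=H3
  + 124.108.0.0/14 (H1) depth=14
  - 124.108.0.0/14 clear@14
  - 252.50.193.240/28 clear@28
  + 33.153.0.0/16 (H1) depth=16
  + 124.109.0.0/19 (H0) depth=19
  - 124.109.0.0/19 clear@19
  + 0.0.0.0/0 (H3) depth=0
  + 33.0.0.0/8 (H3) depth=8
  ? 33.153.0.190  path d0:H3→d1:-→d2:-→d3:-→d4:-→d5:-→d6:-→d7:-→d8:H3→d9:-→d10:-→d11:-→d12:-→d13:-→d14:-→d15:-→d16:H1  best=H1
  - 33.0.0.0/8 clear@8
  ? 33.153.0.28  path d0:H3→d1:-→d2:-→d3:-→d4:-→d5:-→d6:-→d7:-→d8:-→d9:-→d10:-→d11:-→d12:-→d13:-→d14:-→d15:-→d16:H1  best=H1
  + 78.88.49.195/32 (H4) depth=32
  ? 33.153.1.196  path d0:H3→d1:-→d2:-→d3:-→d4:-→d5:-→d6:-→d7:-→d8:-→d9:-→d10:-→d11:-→d12:-→d13:-→d14:-→d15:-→d16:H1  best=H1
  + 33.144.0.0/12 (H0) depth=12
  + 0.0.0.0/0 (H6) depth=0
  + 252.50.192.0/20 (H5) depth=20
  ? 192.251.53.85  path d0:H6→d1:-→d2:-  best=H6
  - 0.0.0.0/0 clear@0
  + 78.88.49.195/32 (H0) depth=32
  ? 33.153.0.242  path d0:-→d1:-→d2:-→d3:-→d4:-→d5:-→d6:-→d7:-→d8:-→d9:-→d10:-→d11:-→d12:H0→d13:-→d14:-→d15:-→d16:H1  best=H1
  - 33.153.0.0/16 clear@16
  - 78.88.49.195/32 clear@32
  + 124.109.9.80/30 (H3) depth=30
  ? 124.109.9.81  path d0:-→d1:-→d2:-→d3:-→d4:-→d5:-→d6:-→d7:-→d8:-→d9:-→d10:-→d11:-→d12:-→d13:-→d14:-→d15:-→d16:-→d17:-→d18:-→d19:-→d20:-→d21:-→d22:-→d23:-→d24:-→d25:-→d26:-→d27:-→d28:-→d29:-→d30:H3  best=H3
  ? 92.109.9.81  path d0:-→d1:-→d2:-→d3:-  best=no-route
  + 33.153.97.41/32 (H7) depth=32
  ? 33.153.97.41  path d0:-→d1:-→d2:-→d3:-→d4:-→d5:-→d6:-→d7:-→d8:-→d9:-→d10:-→d11:-→d12:H0→d13:-→d14:-→d15:-→d16:-→d17:-→d18:-→d19:-→d20:-→d21:-→d22:-→d23:-→d24:-→d25:-→d26:-→d27:-→d28:-→d29:-→d30:-→d31:-→d32:H7  best=H7

== LOOKUPS ==
["H3","H1","H1","H1","H6","H1","H3","no-route","H7"]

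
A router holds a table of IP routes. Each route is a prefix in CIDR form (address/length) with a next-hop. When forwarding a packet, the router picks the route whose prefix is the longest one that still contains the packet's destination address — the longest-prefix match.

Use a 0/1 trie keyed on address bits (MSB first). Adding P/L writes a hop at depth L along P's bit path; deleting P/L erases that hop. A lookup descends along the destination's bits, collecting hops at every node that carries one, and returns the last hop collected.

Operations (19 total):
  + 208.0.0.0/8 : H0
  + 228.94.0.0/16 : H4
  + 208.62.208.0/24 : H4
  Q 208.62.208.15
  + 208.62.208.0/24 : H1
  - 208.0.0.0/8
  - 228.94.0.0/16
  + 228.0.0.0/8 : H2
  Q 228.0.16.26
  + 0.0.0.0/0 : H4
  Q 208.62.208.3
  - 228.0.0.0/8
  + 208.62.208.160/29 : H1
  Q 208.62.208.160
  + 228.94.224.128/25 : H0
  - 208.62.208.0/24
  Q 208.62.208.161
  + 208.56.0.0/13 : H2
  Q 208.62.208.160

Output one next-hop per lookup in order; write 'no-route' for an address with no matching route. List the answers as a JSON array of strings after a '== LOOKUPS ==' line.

Process each operation:
  + 208.0.0.0/8 (H0) depth=8
  + 228.94.0.0/16 (H4) depth=16
  + 208.62.208.0/24 (H4) depth=24
  Q 208.62.208.15: descend 110100000011111011010000 ; hops seen [H0,H4] ; pick H4
  + 208.62.208.0/24 (H1) depth=24
  - 208.0.0.0/8 clear@8
  - 228.94.0.0/16 clear@16
  + 228.0.0.0/8 (H2) depth=8
  Q 228.0.16.26: descend 111001000 ; hops seen [H2] ; pick H2
  + 0.0.0.0/0 (H4) depth=0
  Q 208.62.208.3: descend 110100000011111011010000 ; hops seen [H4,H1] ; pick H1
  - 228.0.0.0/8 clear@8
  + 208.62.208.160/29 (H1) depth=29
  Q 208.62.208.160: descend 11010000001111101101000010100 ; hops seen [H4,H1,H1] ; pick H1
  + 228.94.224.128/25 (H0) depth=25
  - 208.62.208.0/24 clear@24
  Q 208.62.208.161: descend 11010000001111101101000010100 ; hops seen [H4,H1] ; pick H1
  + 208.56.0.0/13 (H2) depth=13
  Q 208.62.208.160: descend 11010000001111101101000010100 ; hops seen [H4,H2,H1] ; pick H1

== LOOKUPS ==
["H4","H2","H1","H1","H1","H1"]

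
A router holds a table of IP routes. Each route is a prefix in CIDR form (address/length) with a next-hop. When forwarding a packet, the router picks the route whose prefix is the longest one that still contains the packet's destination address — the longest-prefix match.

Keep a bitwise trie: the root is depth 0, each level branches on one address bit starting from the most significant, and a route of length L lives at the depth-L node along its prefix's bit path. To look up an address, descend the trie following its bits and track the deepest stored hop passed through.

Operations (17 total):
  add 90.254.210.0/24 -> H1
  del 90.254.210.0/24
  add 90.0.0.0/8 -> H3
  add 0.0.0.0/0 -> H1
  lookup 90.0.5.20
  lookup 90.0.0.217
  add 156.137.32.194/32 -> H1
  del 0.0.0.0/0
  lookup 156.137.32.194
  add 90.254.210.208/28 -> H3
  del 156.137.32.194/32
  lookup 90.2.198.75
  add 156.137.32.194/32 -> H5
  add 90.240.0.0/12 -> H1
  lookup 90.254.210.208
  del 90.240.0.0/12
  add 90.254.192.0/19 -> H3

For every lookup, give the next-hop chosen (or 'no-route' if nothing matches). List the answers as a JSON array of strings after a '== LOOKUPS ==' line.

Trace:
  add 90.254.210.0/24 -> H1 at depth 24
  - 90.254.210.0/24 clear@24
  add 90.0.0.0/8 -> H3 at depth 8
  add 0.0.0.0/0 -> H1 at depth 0
  lookup 90.0.5.20: bits 01011010 walk d0:H1→d1:-→d2:-→d3:-→d4:-→d5:-→d6:-→d7:-→d8:H3 -> H3
  lookup 90.0.0.217: bits 01011010 walk d0:H1→d1:-→d2:-→d3:-→d4:-→d5:-→d6:-→d7:-→d8:H3 -> H3
  add 156.137.32.194/32 -> H1 at depth 32
  - 0.0.0.0/0 clear@0
  lookup 156.137.32.194: bits 10011100100010010010000011000010 walk d0:-→d1:-→d2:-→d3:-→d4:-→d5:-→d6:-→d7:-→d8:-→d9:-→d10:-→d11:-→d12:-→d13:-→d14:-→d15:-→d16:-→d17:-→d18:-→d19:-→d20:-→d21:-→d22:-→d23:-→d24:-→d25:-→d26:-→d27:-→d28:-→d29:-→d30:-→d31:-→d32:H1 -> H1
  add 90.254.210.208/28 -> H3 at depth 28
  - 156.137.32.194/32 clear@32
  lookup 90.2.198.75: bits 01011010 walk d0:-→d1:-→d2:-→d3:-→d4:-→d5:-→d6:-→d7:-→d8:H3 -> H3
  add 156.137.32.194/32 -> H5 at depth 32
  add 90.240.0.0/12 -> H1 at depth 12
  lookup 90.254.210.208: bits 0101101011111110110100101101 walk d0:-→d1:-→d2:-→d3:-→d4:-→d5:-→d6:-→d7:-→d8:H3→d9:-→d10:-→d11:-→d12:H1→d13:-→d14:-→d15:-→d16:-→d17:-→d18:-→d19:-→d20:-→d21:-→d22:-→d23:-→d24:-→d25:-→d26:-→d27:-→d28:H3 -> H3
  - 90.240.0.0/12 clear@12
  add 90.254.192.0/19 -> H3 at depth 19

== LOOKUPS ==
["H3","H3","H1","H3","H3"]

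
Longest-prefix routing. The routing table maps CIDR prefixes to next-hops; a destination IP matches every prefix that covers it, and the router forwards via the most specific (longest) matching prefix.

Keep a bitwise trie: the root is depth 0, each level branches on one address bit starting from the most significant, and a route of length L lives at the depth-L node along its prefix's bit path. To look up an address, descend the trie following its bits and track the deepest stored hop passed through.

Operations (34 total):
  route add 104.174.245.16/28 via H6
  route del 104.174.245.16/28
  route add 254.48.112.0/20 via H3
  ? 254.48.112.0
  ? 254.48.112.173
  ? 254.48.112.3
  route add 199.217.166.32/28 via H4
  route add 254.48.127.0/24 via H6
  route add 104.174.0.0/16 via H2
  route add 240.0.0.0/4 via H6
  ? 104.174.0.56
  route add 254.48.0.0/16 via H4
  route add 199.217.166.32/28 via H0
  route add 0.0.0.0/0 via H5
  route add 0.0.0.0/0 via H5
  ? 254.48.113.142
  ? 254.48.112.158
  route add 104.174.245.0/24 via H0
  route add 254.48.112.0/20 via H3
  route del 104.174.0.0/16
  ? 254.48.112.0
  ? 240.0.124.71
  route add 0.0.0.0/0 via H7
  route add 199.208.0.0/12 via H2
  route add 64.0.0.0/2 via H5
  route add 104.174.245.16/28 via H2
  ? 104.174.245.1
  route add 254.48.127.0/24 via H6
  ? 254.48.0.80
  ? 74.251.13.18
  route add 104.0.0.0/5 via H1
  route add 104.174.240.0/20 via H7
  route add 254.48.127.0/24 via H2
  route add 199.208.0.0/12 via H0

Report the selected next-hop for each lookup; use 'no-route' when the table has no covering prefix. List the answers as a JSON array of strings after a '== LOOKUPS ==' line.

Process each operation:
  add 104.174.245.16/28 -> H6 at depth 28
  del 104.174.245.16/28 (clear depth 28)
  add 254.48.112.0/20 -> H3 at depth 20
  lookup 254.48.112.0: bits 11111110001100000111 walk d0:-→d1:-→d2:-→d3:-→d4:-→d5:-→d6:-→d7:-→d8:-→d9:-→d10:-→d11:-→d12:-→d13:-→d14:-→d15:-→d16:-→d17:-→d18:-→d19:-→d20:H3 -> H3
  lookup 254.48.112.173: bits 11111110001100000111 walk d0:-→d1:-→d2:-→d3:-→d4:-→d5:-→d6:-→d7:-→d8:-→d9:-→d10:-→d11:-→d12:-→d13:-→d14:-→d15:-→d16:-→d17:-→d18:-→d19:-→d20:H3 -> H3
  lookup 254.48.112.3: bits 11111110001100000111 walk d0:-→d1:-→d2:-→d3:-→d4:-→d5:-→d6:-→d7:-→d8:-→d9:-→d10:-→d11:-→d12:-→d13:-→d14:-→d15:-→d16:-→d17:-→d18:-→d19:-→d20:H3 -> H3
  add 199.217.166.32/28 -> H4 at depth 28
  add 254.48.127.0/24 -> H6 at depth 24
  add 104.174.0.0/16 -> H2 at depth 16
  add 240.0.0.0/4 -> H6 at depth 4
  lookup 104.174.0.56: bits 0110100010101110 walk d0:-→d1:-→d2:-→d3:-→d4:-→d5:-→d6:-→d7:-→d8:-→d9:-→d10:-→d11:-→d12:-→d13:-→d14:-→d15:-→d16:H2 -> H2
  add 254.48.0.0/16 -> H4 at depth 16
  add 199.217.166.32/28 -> H0 at depth 28
  add 0.0.0.0/0 -> H5 at depth 0
  add 0.0.0.0/0 -> H5 at depth 0
  lookup 254.48.113.142: bits 11111110001100000111 walk d0:H5→d1:-→d2:-→d3:-→d4:H6→d5:-→d6:-→d7:-→d8:-→d9:-→d10:-→d11:-→d12:-→d13:-→d14:-→d15:-→d16:H4→d17:-→d18:-→d19:-→d20:H3 -> H3
  lookup 254.48.112.158: bits 11111110001100000111 walk d0:H5→d1:-→d2:-→d3:-→d4:H6→d5:-→d6:-→d7:-→d8:-→d9:-→d10:-→d11:-→d12:-→d13:-→d14:-→d15:-→d16:H4→d17:-→d18:-→d19:-→d20:H3 -> H3
  add 104.174.245.0/24 -> H0 at depth 24
  add 254.48.112.0/20 -> H3 at depth 20
  del 104.174.0.0/16 (clear depth 16)
  lookup 254.48.112.0: bits 11111110001100000111 walk d0:H5→d1:-→d2:-→d3:-→d4:H6→d5:-→d6:-→d7:-→d8:-→d9:-→d10:-→d11:-→d12:-→d13:-→d14:-→d15:-→d16:H4→d17:-→d18:-→d19:-→d20:H3 -> H3
  lookup 240.0.124.71: bits 1111 walk d0:H5→d1:-→d2:-→d3:-→d4:H6 -> H6
  add 0.0.0.0/0 -> H7 at depth 0
  add 199.208.0.0/12 -> H2 at depth 12
  add 64.0.0.0/2 -> H5 at depth 2
  add 104.174.245.16/28 -> H2 at depth 28
  lookup 104.174.245.1: bits 011010001010111011110101000 walk d0:H7→d1:-→d2:H5→d3:-→d4:-→d5:-→d6:-→d7:-→d8:-→d9:-→d10:-→d11:-→d12:-→d13:-→d14:-→d15:-→d16:-→d17:-→d18:-→d19:-→d20:-→d21:-→d22:-→d23:-→d24:H0→d25:-→d26:-→d27:- -> H0
  add 254.48.127.0/24 -> H6 at depth 24
  lookup 254.48.0.80: bits 11111110001100000 walk d0:H7→d1:-→d2:-→d3:-→d4:H6→d5:-→d6:-→d7:-→d8:-→d9:-→d10:-→d11:-→d12:-→d13:-→d14:-→d15:-→d16:H4→d17:- -> H4
  lookup 74.251.13.18: bits 01 walk d0:H7→d1:-→d2:H5 -> H5
  add 104.0.0.0/5 -> H1 at depth 5
  add 104.174.240.0/20 -> H7 at depth 20
  add 254.48.127.0/24 -> H2 at depth 24
  add 199.208.0.0/12 -> H0 at depth 12

== LOOKUPS ==
["H3","H3","H3","H2","H3","H3","H3","H6","H0","H4","H5"]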